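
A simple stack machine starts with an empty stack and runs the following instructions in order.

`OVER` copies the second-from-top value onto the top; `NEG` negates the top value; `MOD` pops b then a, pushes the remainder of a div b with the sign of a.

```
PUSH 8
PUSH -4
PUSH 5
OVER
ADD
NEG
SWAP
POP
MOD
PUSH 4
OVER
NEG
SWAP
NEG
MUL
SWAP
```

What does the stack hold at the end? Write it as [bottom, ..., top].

PUSH 8  -> [8]
PUSH -4 -> [8, -4]
PUSH 5  -> [8, -4, 5]
OVER    -> [8, -4, 5, -4]
ADD     -> [8, -4, 1]
NEG     -> [8, -4, -1]
SWAP    -> [8, -1, -4]
POP     -> [8, -1]
MOD     -> [0]
PUSH 4  -> [0, 4]
OVER    -> [0, 4, 0]
NEG     -> [0, 4, 0]
SWAP    -> [0, 0, 4]
NEG     -> [0, 0, -4]
MUL     -> [0, 0]
SWAP    -> [0, 0]

[0, 0]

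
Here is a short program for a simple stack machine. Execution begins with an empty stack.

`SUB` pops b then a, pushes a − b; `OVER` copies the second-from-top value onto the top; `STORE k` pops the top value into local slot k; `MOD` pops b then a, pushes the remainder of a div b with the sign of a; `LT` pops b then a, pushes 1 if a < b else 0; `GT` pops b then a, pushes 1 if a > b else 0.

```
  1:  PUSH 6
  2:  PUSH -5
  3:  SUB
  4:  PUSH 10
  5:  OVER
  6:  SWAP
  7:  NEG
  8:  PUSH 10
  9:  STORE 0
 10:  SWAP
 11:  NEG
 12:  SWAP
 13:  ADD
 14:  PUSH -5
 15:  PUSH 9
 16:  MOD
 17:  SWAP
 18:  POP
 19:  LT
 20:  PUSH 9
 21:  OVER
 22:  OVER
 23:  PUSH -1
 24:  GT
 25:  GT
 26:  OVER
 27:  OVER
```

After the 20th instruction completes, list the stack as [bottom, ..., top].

PUSH 6   [6]
PUSH -5  [6, -5]
SUB      [11]
PUSH 10  [11, 10]
OVER     [11, 10, 11]
SWAP     [11, 11, 10]
NEG      [11, 11, -10]
PUSH 10  [11, 11, -10, 10]
STORE 0  [11, 11, -10]
SWAP     [11, -10, 11]
NEG      [11, -10, -11]
SWAP     [11, -11, -10]
ADD      [11, -21]
PUSH -5  [11, -21, -5]
PUSH 9   [11, -21, -5, 9]
MOD      [11, -21, -5]
SWAP     [11, -5, -21]
POP      [11, -5]
LT       [0]
PUSH 9   [0, 9]

[0, 9]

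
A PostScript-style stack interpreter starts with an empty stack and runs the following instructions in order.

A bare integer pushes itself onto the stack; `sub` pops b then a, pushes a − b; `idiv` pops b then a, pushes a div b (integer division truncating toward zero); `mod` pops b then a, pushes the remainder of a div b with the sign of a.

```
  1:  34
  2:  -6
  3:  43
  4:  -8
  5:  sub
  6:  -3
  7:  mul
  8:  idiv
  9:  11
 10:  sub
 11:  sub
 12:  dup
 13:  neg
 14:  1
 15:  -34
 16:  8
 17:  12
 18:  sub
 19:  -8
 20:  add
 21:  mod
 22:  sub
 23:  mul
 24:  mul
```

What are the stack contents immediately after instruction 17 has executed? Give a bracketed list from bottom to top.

[45, -45, 1, -34, 8, 12]

34   → 34
-6   → 34 -6
43   → 34 -6 43
-8   → 34 -6 43 -8
sub  → 34 -6 51
-3   → 34 -6 51 -3
mul  → 34 -6 -153
idiv → 34 0
11   → 34 0 11
sub  → 34 -11
sub  → 45
dup  → 45 45
neg  → 45 -45
1    → 45 -45 1
-34  → 45 -45 1 -34
8    → 45 -45 1 -34 8
12   → 45 -45 1 -34 8 12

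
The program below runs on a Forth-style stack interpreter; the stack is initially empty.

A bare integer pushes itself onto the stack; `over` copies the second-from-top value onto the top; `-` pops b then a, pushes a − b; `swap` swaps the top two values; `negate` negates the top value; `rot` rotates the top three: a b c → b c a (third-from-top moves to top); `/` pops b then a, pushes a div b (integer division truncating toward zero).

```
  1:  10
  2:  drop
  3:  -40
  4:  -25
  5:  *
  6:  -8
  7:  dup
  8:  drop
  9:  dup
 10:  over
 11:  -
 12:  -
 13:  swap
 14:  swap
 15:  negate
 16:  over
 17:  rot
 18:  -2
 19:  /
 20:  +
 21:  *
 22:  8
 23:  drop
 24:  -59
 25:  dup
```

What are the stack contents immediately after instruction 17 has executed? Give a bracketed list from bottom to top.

10     → 10
drop   → (empty)
-40    → -40
-25    → -40 -25
*      → 1000
-8     → 1000 -8
dup    → 1000 -8 -8
drop   → 1000 -8
dup    → 1000 -8 -8
over   → 1000 -8 -8 -8
-      → 1000 -8 0
-      → 1000 -8
swap   → -8 1000
swap   → 1000 -8
negate → 1000 8
over   → 1000 8 1000
rot    → 8 1000 1000

[8, 1000, 1000]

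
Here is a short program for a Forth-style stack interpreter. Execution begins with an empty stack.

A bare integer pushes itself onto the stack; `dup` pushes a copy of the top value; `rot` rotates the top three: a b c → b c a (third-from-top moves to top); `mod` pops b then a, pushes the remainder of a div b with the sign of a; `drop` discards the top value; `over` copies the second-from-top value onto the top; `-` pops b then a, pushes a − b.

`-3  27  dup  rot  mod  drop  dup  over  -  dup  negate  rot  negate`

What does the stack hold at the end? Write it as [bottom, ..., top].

-3     -> [-3]
27     -> [-3, 27]
dup    -> [-3, 27, 27]
rot    -> [27, 27, -3]
mod    -> [27, 0]
drop   -> [27]
dup    -> [27, 27]
over   -> [27, 27, 27]
-      -> [27, 0]
dup    -> [27, 0, 0]
negate -> [27, 0, 0]
rot    -> [0, 0, 27]
negate -> [0, 0, -27]

[0, 0, -27]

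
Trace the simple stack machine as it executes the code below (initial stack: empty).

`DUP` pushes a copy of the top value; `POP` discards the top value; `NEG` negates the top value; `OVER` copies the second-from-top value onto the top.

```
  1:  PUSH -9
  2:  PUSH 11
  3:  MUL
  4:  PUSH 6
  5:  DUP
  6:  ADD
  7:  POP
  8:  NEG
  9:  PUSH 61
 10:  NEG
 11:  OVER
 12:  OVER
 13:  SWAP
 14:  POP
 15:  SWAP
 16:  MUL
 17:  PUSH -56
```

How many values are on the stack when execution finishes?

3

PUSH -9  -> [-9]
PUSH 11  -> [-9, 11]
MUL      -> [-99]
PUSH 6   -> [-99, 6]
DUP      -> [-99, 6, 6]
ADD      -> [-99, 12]
POP      -> [-99]
NEG      -> [99]
PUSH 61  -> [99, 61]
NEG      -> [99, -61]
OVER     -> [99, -61, 99]
OVER     -> [99, -61, 99, -61]
SWAP     -> [99, -61, -61, 99]
POP      -> [99, -61, -61]
SWAP     -> [99, -61, -61]
MUL      -> [99, 3721]
PUSH -56 -> [99, 3721, -56]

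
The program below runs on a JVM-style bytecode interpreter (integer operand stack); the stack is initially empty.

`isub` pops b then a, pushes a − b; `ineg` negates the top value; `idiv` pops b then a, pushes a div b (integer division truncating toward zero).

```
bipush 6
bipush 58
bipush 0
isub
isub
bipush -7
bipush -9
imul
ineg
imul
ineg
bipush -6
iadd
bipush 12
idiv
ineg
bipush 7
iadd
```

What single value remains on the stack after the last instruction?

bipush 6  : [6]
bipush 58 : [6, 58]
bipush 0  : [6, 58, 0]
isub      : [6, 58]
isub      : [-52]
bipush -7 : [-52, -7]
bipush -9 : [-52, -7, -9]
imul      : [-52, 63]
ineg      : [-52, -63]
imul      : [3276]
ineg      : [-3276]
bipush -6 : [-3276, -6]
iadd      : [-3282]
bipush 12 : [-3282, 12]
idiv      : [-273]
ineg      : [273]
bipush 7  : [273, 7]
iadd      : [280]

280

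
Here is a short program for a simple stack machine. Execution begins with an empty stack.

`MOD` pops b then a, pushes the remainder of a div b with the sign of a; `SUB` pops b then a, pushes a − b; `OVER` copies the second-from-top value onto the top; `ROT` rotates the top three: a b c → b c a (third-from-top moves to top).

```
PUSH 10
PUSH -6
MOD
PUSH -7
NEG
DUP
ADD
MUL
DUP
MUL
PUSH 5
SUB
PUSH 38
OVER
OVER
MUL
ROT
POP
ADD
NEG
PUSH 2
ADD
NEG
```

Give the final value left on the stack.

119014

PUSH 10  [10]
PUSH -6  [10, -6]
MOD      [4]
PUSH -7  [4, -7]
NEG      [4, 7]
DUP      [4, 7, 7]
ADD      [4, 14]
MUL      [56]
DUP      [56, 56]
MUL      [3136]
PUSH 5   [3136, 5]
SUB      [3131]
PUSH 38  [3131, 38]
OVER     [3131, 38, 3131]
OVER     [3131, 38, 3131, 38]
MUL      [3131, 38, 118978]
ROT      [38, 118978, 3131]
POP      [38, 118978]
ADD      [119016]
NEG      [-119016]
PUSH 2   [-119016, 2]
ADD      [-119014]
NEG      [119014]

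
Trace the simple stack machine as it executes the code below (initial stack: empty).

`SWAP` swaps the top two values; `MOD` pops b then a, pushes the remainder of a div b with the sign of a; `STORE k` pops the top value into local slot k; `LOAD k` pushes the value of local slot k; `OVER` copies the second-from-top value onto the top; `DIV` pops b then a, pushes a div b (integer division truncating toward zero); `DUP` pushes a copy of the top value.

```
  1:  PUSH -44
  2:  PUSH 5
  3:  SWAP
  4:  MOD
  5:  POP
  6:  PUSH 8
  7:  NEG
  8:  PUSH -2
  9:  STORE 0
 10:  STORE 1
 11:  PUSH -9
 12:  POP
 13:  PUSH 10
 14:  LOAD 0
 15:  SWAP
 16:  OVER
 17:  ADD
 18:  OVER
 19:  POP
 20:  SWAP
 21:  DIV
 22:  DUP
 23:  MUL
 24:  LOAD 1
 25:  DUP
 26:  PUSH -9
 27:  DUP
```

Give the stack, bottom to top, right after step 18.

[-2, 8, -2]

PUSH -44  -44
PUSH 5    -44 5
SWAP      5 -44
MOD       5
POP       (empty)
PUSH 8    8
NEG       -8
PUSH -2   -8 -2
STORE 0   -8
STORE 1   (empty)
PUSH -9   -9
POP       (empty)
PUSH 10   10
LOAD 0    10 -2
SWAP      -2 10
OVER      -2 10 -2
ADD       -2 8
OVER      -2 8 -2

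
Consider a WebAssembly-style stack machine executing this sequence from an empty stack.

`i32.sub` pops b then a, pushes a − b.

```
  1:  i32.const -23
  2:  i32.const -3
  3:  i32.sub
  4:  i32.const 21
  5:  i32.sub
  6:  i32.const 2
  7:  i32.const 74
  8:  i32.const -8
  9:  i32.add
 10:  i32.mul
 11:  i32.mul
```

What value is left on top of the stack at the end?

i32.const -23 -> [-23]
i32.const -3  -> [-23, -3]
i32.sub       -> [-20]
i32.const 21  -> [-20, 21]
i32.sub       -> [-41]
i32.const 2   -> [-41, 2]
i32.const 74  -> [-41, 2, 74]
i32.const -8  -> [-41, 2, 74, -8]
i32.add       -> [-41, 2, 66]
i32.mul       -> [-41, 132]
i32.mul       -> [-5412]

-5412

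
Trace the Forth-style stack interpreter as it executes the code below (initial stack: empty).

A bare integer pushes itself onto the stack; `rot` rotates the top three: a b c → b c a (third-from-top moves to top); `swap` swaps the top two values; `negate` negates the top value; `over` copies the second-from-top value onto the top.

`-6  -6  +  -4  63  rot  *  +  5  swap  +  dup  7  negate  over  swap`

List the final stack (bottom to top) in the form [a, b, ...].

[-755, -755, -755, -7]

-6      -6
-6      -6 -6
+       -12
-4      -12 -4
63      -12 -4 63
rot     -4 63 -12
*       -4 -756
+       -760
5       -760 5
swap    5 -760
+       -755
dup     -755 -755
7       -755 -755 7
negate  -755 -755 -7
over    -755 -755 -7 -755
swap    -755 -755 -755 -7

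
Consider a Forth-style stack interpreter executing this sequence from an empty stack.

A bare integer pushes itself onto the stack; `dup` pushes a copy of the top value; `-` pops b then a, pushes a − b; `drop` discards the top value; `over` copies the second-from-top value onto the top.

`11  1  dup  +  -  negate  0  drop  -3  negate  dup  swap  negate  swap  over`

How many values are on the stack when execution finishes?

11     : 11
1      : 11 1
dup    : 11 1 1
+      : 11 2
-      : 9
negate : -9
0      : -9 0
drop   : -9
-3     : -9 -3
negate : -9 3
dup    : -9 3 3
swap   : -9 3 3
negate : -9 3 -3
swap   : -9 -3 3
over   : -9 -3 3 -3

4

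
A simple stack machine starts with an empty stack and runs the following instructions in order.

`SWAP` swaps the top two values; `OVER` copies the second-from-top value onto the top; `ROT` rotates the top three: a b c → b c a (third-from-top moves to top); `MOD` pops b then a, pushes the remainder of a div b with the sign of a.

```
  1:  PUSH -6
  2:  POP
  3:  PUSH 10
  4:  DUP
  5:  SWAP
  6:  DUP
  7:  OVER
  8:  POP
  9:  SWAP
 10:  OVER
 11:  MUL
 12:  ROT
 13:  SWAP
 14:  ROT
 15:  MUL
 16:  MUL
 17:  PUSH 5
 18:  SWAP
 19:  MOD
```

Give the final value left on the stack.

PUSH -6  -6
POP      (empty)
PUSH 10  10
DUP      10 10
SWAP     10 10
DUP      10 10 10
OVER     10 10 10 10
POP      10 10 10
SWAP     10 10 10
OVER     10 10 10 10
MUL      10 10 100
ROT      10 100 10
SWAP     10 10 100
ROT      10 100 10
MUL      10 1000
MUL      10000
PUSH 5   10000 5
SWAP     5 10000
MOD      5

5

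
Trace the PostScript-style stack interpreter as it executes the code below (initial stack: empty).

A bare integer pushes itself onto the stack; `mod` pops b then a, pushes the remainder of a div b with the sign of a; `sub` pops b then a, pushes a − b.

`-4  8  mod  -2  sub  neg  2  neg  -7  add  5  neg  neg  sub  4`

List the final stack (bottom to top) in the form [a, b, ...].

-4  → -4
8   → -4 8
mod → -4
-2  → -4 -2
sub → -2
neg → 2
2   → 2 2
neg → 2 -2
-7  → 2 -2 -7
add → 2 -9
5   → 2 -9 5
neg → 2 -9 -5
neg → 2 -9 5
sub → 2 -14
4   → 2 -14 4

[2, -14, 4]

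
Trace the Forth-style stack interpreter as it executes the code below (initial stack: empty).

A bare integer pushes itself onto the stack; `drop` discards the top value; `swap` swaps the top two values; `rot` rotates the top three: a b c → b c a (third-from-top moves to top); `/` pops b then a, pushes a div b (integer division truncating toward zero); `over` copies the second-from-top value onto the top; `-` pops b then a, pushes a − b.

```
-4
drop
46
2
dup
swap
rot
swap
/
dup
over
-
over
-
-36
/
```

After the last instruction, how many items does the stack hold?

-4    -4
drop  (empty)
46    46
2     46 2
dup   46 2 2
swap  46 2 2
rot   2 2 46
swap  2 46 2
/     2 23
dup   2 23 23
over  2 23 23 23
-     2 23 0
over  2 23 0 23
-     2 23 -23
-36   2 23 -23 -36
/     2 23 0

3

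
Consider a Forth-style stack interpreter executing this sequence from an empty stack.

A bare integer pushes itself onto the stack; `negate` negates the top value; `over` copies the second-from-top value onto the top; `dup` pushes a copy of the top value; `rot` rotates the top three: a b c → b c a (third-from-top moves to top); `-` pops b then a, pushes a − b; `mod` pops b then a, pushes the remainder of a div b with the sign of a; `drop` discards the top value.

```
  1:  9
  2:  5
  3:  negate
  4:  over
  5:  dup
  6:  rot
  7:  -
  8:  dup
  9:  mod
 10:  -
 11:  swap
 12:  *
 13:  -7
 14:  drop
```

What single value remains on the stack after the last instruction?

81

9       9
5       9 5
negate  9 -5
over    9 -5 9
dup     9 -5 9 9
rot     9 9 9 -5
-       9 9 14
dup     9 9 14 14
mod     9 9 0
-       9 9
swap    9 9
*       81
-7      81 -7
drop    81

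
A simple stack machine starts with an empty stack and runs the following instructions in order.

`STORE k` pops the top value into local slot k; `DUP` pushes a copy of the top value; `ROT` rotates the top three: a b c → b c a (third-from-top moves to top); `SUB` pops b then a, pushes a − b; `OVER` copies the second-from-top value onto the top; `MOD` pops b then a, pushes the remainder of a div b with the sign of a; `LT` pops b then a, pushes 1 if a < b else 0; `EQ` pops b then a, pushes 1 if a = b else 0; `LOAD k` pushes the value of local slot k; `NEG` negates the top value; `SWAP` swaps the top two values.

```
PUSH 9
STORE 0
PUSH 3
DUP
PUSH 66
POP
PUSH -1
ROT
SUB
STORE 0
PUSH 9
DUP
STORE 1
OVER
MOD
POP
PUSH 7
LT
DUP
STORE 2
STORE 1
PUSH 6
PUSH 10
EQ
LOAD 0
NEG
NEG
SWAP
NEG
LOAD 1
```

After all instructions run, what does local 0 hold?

-4

PUSH 9   [9]
STORE 0  []
PUSH 3   [3]
DUP      [3, 3]
PUSH 66  [3, 3, 66]
POP      [3, 3]
PUSH -1  [3, 3, -1]
ROT      [3, -1, 3]
SUB      [3, -4]
STORE 0  [3]
PUSH 9   [3, 9]
DUP      [3, 9, 9]
STORE 1  [3, 9]
OVER     [3, 9, 3]
MOD      [3, 0]
POP      [3]
PUSH 7   [3, 7]
LT       [1]
DUP      [1, 1]
STORE 2  [1]
STORE 1  []
PUSH 6   [6]
PUSH 10  [6, 10]
EQ       [0]
LOAD 0   [0, -4]
NEG      [0, 4]
NEG      [0, -4]
SWAP     [-4, 0]
NEG      [-4, 0]
LOAD 1   [-4, 0, 1]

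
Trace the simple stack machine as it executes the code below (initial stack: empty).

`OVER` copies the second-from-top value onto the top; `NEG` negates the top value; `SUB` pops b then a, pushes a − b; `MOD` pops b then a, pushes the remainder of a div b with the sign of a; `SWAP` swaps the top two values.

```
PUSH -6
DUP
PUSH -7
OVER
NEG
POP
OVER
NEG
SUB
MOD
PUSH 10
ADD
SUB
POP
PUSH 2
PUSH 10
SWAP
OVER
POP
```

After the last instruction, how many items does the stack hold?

PUSH -6 → [-6]
DUP     → [-6, -6]
PUSH -7 → [-6, -6, -7]
OVER    → [-6, -6, -7, -6]
NEG     → [-6, -6, -7, 6]
POP     → [-6, -6, -7]
OVER    → [-6, -6, -7, -6]
NEG     → [-6, -6, -7, 6]
SUB     → [-6, -6, -13]
MOD     → [-6, -6]
PUSH 10 → [-6, -6, 10]
ADD     → [-6, 4]
SUB     → [-10]
POP     → []
PUSH 2  → [2]
PUSH 10 → [2, 10]
SWAP    → [10, 2]
OVER    → [10, 2, 10]
POP     → [10, 2]

2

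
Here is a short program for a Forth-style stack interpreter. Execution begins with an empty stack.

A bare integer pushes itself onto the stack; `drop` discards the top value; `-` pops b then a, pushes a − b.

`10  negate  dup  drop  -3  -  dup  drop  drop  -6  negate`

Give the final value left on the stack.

6

10     -> 10
negate -> -10
dup    -> -10 -10
drop   -> -10
-3     -> -10 -3
-      -> -7
dup    -> -7 -7
drop   -> -7
drop   -> (empty)
-6     -> -6
negate -> 6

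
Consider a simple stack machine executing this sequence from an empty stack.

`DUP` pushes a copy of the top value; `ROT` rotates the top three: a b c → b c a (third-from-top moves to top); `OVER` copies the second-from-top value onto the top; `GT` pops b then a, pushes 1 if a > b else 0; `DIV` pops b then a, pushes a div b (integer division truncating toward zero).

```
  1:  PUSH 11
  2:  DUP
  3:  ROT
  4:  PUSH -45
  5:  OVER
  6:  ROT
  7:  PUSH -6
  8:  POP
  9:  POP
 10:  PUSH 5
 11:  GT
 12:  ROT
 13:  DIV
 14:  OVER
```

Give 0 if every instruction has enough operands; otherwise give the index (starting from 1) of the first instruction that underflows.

PUSH 11 : 11
DUP     : 11 11
ROT  — needs 3 operands, stack has 2 → underflow

3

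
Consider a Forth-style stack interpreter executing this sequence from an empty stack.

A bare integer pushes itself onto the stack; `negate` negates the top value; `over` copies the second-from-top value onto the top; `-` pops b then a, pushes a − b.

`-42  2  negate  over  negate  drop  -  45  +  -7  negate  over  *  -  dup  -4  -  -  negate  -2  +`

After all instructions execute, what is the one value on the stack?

2

-42    → -42
2      → -42 2
negate → -42 -2
over   → -42 -2 -42
negate → -42 -2 42
drop   → -42 -2
-      → -40
45     → -40 45
+      → 5
-7     → 5 -7
negate → 5 7
over   → 5 7 5
*      → 5 35
-      → -30
dup    → -30 -30
-4     → -30 -30 -4
-      → -30 -26
-      → -4
negate → 4
-2     → 4 -2
+      → 2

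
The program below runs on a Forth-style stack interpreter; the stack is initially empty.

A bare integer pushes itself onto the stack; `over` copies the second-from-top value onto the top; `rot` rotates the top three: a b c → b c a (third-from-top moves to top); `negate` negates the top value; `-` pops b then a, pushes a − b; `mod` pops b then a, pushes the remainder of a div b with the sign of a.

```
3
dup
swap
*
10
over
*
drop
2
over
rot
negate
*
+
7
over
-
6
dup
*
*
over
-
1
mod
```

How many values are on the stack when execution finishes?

2

3      -> 3
dup    -> 3 3
swap   -> 3 3
*      -> 9
10     -> 9 10
over   -> 9 10 9
*      -> 9 90
drop   -> 9
2      -> 9 2
over   -> 9 2 9
rot    -> 2 9 9
negate -> 2 9 -9
*      -> 2 -81
+      -> -79
7      -> -79 7
over   -> -79 7 -79
-      -> -79 86
6      -> -79 86 6
dup    -> -79 86 6 6
*      -> -79 86 36
*      -> -79 3096
over   -> -79 3096 -79
-      -> -79 3175
1      -> -79 3175 1
mod    -> -79 0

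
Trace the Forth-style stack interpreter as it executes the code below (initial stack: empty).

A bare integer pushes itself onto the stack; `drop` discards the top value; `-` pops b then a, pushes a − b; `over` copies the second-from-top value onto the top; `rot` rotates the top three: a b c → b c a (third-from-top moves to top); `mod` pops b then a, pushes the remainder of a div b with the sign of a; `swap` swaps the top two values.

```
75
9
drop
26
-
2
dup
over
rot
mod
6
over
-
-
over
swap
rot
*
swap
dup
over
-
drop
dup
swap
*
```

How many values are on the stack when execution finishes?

3

75   -> 75
9    -> 75 9
drop -> 75
26   -> 75 26
-    -> 49
2    -> 49 2
dup  -> 49 2 2
over -> 49 2 2 2
rot  -> 49 2 2 2
mod  -> 49 2 0
6    -> 49 2 0 6
over -> 49 2 0 6 0
-    -> 49 2 0 6
-    -> 49 2 -6
over -> 49 2 -6 2
swap -> 49 2 2 -6
rot  -> 49 2 -6 2
*    -> 49 2 -12
swap -> 49 -12 2
dup  -> 49 -12 2 2
over -> 49 -12 2 2 2
-    -> 49 -12 2 0
drop -> 49 -12 2
dup  -> 49 -12 2 2
swap -> 49 -12 2 2
*    -> 49 -12 4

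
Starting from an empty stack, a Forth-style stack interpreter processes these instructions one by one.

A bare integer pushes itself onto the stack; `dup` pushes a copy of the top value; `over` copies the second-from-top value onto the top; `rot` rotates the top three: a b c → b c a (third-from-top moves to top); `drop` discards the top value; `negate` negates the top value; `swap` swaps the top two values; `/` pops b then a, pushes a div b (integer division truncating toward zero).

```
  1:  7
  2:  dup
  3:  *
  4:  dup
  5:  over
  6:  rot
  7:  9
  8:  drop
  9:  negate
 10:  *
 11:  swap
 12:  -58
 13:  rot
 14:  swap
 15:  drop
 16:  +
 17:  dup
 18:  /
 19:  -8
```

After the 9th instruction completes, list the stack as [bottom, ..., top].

7       [7]
dup     [7, 7]
*       [49]
dup     [49, 49]
over    [49, 49, 49]
rot     [49, 49, 49]
9       [49, 49, 49, 9]
drop    [49, 49, 49]
negate  [49, 49, -49]

[49, 49, -49]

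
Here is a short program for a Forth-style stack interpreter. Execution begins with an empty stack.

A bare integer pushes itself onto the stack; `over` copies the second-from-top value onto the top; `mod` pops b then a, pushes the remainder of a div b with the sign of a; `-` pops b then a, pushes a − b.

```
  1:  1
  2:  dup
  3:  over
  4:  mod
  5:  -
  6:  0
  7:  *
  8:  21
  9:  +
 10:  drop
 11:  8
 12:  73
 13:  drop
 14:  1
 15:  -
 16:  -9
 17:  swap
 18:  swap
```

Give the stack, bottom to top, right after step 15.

[7]

1    → 1
dup  → 1 1
over → 1 1 1
mod  → 1 0
-    → 1
0    → 1 0
*    → 0
21   → 0 21
+    → 21
drop → (empty)
8    → 8
73   → 8 73
drop → 8
1    → 8 1
-    → 7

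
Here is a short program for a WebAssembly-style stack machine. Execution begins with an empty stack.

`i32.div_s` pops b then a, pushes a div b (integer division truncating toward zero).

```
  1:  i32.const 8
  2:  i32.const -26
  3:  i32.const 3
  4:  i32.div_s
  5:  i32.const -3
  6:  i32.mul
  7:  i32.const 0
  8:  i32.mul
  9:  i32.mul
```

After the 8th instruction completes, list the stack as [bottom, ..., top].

[8, 0]

i32.const 8   → 8
i32.const -26 → 8 -26
i32.const 3   → 8 -26 3
i32.div_s     → 8 -8
i32.const -3  → 8 -8 -3
i32.mul       → 8 24
i32.const 0   → 8 24 0
i32.mul       → 8 0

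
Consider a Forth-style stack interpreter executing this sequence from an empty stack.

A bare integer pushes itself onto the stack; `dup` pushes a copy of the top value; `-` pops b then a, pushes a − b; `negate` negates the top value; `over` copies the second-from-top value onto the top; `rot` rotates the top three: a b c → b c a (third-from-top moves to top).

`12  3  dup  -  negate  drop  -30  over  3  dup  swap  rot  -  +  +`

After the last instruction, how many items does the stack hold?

2

12      12
3       12 3
dup     12 3 3
-       12 0
negate  12 0
drop    12
-30     12 -30
over    12 -30 12
3       12 -30 12 3
dup     12 -30 12 3 3
swap    12 -30 12 3 3
rot     12 -30 3 3 12
-       12 -30 3 -9
+       12 -30 -6
+       12 -36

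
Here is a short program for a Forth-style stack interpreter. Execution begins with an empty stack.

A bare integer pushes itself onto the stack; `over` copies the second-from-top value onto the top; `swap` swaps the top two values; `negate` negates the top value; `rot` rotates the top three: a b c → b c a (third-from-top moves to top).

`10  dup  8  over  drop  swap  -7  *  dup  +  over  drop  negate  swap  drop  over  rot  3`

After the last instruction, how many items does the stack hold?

4

10      [10]
dup     [10, 10]
8       [10, 10, 8]
over    [10, 10, 8, 10]
drop    [10, 10, 8]
swap    [10, 8, 10]
-7      [10, 8, 10, -7]
*       [10, 8, -70]
dup     [10, 8, -70, -70]
+       [10, 8, -140]
over    [10, 8, -140, 8]
drop    [10, 8, -140]
negate  [10, 8, 140]
swap    [10, 140, 8]
drop    [10, 140]
over    [10, 140, 10]
rot     [140, 10, 10]
3       [140, 10, 10, 3]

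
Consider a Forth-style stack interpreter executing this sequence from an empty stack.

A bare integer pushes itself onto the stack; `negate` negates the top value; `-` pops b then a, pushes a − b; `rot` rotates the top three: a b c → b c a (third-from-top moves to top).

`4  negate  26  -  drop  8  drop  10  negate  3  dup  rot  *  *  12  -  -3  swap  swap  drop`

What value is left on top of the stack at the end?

4      -> 4
negate -> -4
26     -> -4 26
-      -> -30
drop   -> (empty)
8      -> 8
drop   -> (empty)
10     -> 10
negate -> -10
3      -> -10 3
dup    -> -10 3 3
rot    -> 3 3 -10
*      -> 3 -30
*      -> -90
12     -> -90 12
-      -> -102
-3     -> -102 -3
swap   -> -3 -102
swap   -> -102 -3
drop   -> -102

-102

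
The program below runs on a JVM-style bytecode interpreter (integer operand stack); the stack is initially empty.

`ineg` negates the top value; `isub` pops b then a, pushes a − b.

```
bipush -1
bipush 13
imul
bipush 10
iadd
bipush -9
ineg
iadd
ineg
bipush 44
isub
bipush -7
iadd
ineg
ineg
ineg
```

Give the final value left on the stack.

57

bipush -1 : [-1]
bipush 13 : [-1, 13]
imul      : [-13]
bipush 10 : [-13, 10]
iadd      : [-3]
bipush -9 : [-3, -9]
ineg      : [-3, 9]
iadd      : [6]
ineg      : [-6]
bipush 44 : [-6, 44]
isub      : [-50]
bipush -7 : [-50, -7]
iadd      : [-57]
ineg      : [57]
ineg      : [-57]
ineg      : [57]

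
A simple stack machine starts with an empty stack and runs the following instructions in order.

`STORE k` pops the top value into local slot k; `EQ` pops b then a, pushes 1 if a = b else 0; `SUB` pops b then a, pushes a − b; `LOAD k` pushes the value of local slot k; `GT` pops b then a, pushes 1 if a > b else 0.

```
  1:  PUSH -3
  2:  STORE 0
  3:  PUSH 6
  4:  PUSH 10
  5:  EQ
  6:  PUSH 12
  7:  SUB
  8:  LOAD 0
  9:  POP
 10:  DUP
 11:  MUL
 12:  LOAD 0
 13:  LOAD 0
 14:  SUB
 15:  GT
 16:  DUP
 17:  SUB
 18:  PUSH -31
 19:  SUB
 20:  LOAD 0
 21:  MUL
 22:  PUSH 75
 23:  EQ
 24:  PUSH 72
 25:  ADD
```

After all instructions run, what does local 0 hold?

PUSH -3  -> [-3]
STORE 0  -> []
PUSH 6   -> [6]
PUSH 10  -> [6, 10]
EQ       -> [0]
PUSH 12  -> [0, 12]
SUB      -> [-12]
LOAD 0   -> [-12, -3]
POP      -> [-12]
DUP      -> [-12, -12]
MUL      -> [144]
LOAD 0   -> [144, -3]
LOAD 0   -> [144, -3, -3]
SUB      -> [144, 0]
GT       -> [1]
DUP      -> [1, 1]
SUB      -> [0]
PUSH -31 -> [0, -31]
SUB      -> [31]
LOAD 0   -> [31, -3]
MUL      -> [-93]
PUSH 75  -> [-93, 75]
EQ       -> [0]
PUSH 72  -> [0, 72]
ADD      -> [72]

-3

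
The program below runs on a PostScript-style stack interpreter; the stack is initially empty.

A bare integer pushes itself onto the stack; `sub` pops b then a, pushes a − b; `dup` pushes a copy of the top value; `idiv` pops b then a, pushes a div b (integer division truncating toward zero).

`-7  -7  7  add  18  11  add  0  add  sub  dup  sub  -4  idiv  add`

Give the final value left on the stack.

-7

-7    [-7]
-7    [-7, -7]
7     [-7, -7, 7]
add   [-7, 0]
18    [-7, 0, 18]
11    [-7, 0, 18, 11]
add   [-7, 0, 29]
0     [-7, 0, 29, 0]
add   [-7, 0, 29]
sub   [-7, -29]
dup   [-7, -29, -29]
sub   [-7, 0]
-4    [-7, 0, -4]
idiv  [-7, 0]
add   [-7]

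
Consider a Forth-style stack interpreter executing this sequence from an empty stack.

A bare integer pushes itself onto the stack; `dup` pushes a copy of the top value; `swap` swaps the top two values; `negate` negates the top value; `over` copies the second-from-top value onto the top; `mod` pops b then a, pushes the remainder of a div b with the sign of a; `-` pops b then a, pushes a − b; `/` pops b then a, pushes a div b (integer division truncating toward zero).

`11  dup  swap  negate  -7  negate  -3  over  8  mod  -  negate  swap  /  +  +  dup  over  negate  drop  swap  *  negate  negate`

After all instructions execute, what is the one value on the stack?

1

11      11
dup     11 11
swap    11 11
negate  11 -11
-7      11 -11 -7
negate  11 -11 7
-3      11 -11 7 -3
over    11 -11 7 -3 7
8       11 -11 7 -3 7 8
mod     11 -11 7 -3 7
-       11 -11 7 -10
negate  11 -11 7 10
swap    11 -11 10 7
/       11 -11 1
+       11 -10
+       1
dup     1 1
over    1 1 1
negate  1 1 -1
drop    1 1
swap    1 1
*       1
negate  -1
negate  1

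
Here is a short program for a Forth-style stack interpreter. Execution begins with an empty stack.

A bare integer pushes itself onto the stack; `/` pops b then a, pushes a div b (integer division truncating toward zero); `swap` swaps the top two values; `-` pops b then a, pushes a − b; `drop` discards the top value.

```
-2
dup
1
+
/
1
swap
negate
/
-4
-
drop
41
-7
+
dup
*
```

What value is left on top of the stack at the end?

-2     -> -2
dup    -> -2 -2
1      -> -2 -2 1
+      -> -2 -1
/      -> 2
1      -> 2 1
swap   -> 1 2
negate -> 1 -2
/      -> 0
-4     -> 0 -4
-      -> 4
drop   -> (empty)
41     -> 41
-7     -> 41 -7
+      -> 34
dup    -> 34 34
*      -> 1156

1156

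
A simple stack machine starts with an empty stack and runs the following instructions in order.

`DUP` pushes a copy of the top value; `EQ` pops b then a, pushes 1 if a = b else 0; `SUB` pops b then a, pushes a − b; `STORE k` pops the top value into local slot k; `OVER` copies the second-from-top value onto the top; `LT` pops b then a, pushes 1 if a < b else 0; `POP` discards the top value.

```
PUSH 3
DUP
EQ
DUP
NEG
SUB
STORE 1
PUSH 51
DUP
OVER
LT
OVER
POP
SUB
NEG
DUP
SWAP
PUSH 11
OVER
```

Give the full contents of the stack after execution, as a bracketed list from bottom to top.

PUSH 3   [3]
DUP      [3, 3]
EQ       [1]
DUP      [1, 1]
NEG      [1, -1]
SUB      [2]
STORE 1  []
PUSH 51  [51]
DUP      [51, 51]
OVER     [51, 51, 51]
LT       [51, 0]
OVER     [51, 0, 51]
POP      [51, 0]
SUB      [51]
NEG      [-51]
DUP      [-51, -51]
SWAP     [-51, -51]
PUSH 11  [-51, -51, 11]
OVER     [-51, -51, 11, -51]

[-51, -51, 11, -51]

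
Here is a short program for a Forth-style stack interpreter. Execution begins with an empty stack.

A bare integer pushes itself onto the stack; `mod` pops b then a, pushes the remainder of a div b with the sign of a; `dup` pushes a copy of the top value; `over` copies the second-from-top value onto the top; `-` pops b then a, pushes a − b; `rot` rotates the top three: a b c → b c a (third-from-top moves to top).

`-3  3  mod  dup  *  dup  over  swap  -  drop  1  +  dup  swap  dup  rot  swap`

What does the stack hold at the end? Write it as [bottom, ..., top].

[1, 1, 1]

-3   → [-3]
3    → [-3, 3]
mod  → [0]
dup  → [0, 0]
*    → [0]
dup  → [0, 0]
over → [0, 0, 0]
swap → [0, 0, 0]
-    → [0, 0]
drop → [0]
1    → [0, 1]
+    → [1]
dup  → [1, 1]
swap → [1, 1]
dup  → [1, 1, 1]
rot  → [1, 1, 1]
swap → [1, 1, 1]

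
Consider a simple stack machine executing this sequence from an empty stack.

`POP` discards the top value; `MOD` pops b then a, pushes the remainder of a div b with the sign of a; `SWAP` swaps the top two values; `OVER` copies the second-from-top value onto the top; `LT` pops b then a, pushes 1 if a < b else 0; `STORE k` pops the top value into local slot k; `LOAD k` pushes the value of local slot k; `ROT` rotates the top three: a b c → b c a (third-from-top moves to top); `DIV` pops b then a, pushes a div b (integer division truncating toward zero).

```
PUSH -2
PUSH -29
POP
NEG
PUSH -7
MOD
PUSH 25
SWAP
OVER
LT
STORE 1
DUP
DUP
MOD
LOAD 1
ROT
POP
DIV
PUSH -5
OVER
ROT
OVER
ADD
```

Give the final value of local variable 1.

PUSH -2   -2
PUSH -29  -2 -29
POP       -2
NEG       2
PUSH -7   2 -7
MOD       2
PUSH 25   2 25
SWAP      25 2
OVER      25 2 25
LT        25 1
STORE 1   25
DUP       25 25
DUP       25 25 25
MOD       25 0
LOAD 1    25 0 1
ROT       0 1 25
POP       0 1
DIV       0
PUSH -5   0 -5
OVER      0 -5 0
ROT       -5 0 0
OVER      -5 0 0 0
ADD       -5 0 0

1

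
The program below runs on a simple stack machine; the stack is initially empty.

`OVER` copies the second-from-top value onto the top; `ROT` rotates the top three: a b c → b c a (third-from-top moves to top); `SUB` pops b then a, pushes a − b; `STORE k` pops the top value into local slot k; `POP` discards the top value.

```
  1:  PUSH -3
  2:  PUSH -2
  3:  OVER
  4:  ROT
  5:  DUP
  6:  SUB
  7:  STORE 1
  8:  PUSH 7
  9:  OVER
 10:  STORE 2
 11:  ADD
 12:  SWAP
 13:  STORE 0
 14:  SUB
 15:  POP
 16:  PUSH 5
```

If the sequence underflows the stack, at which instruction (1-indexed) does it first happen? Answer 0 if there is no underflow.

PUSH -3 → -3
PUSH -2 → -3 -2
OVER    → -3 -2 -3
ROT     → -2 -3 -3
DUP     → -2 -3 -3 -3
SUB     → -2 -3 0
STORE 1 → -2 -3
PUSH 7  → -2 -3 7
OVER    → -2 -3 7 -3
STORE 2 → -2 -3 7
ADD     → -2 4
SWAP    → 4 -2
STORE 0 → 4
SUB  — needs 2 operands, stack has 1 → underflow

14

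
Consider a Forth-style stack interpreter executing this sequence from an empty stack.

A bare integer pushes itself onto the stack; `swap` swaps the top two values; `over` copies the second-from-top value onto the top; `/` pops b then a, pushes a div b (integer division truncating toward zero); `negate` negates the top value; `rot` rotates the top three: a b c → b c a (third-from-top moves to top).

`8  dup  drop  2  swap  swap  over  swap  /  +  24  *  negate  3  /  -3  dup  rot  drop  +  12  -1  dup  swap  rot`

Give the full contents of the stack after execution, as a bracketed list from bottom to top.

8      : 8
dup    : 8 8
drop   : 8
2      : 8 2
swap   : 2 8
swap   : 8 2
over   : 8 2 8
swap   : 8 8 2
/      : 8 4
+      : 12
24     : 12 24
*      : 288
negate : -288
3      : -288 3
/      : -96
-3     : -96 -3
dup    : -96 -3 -3
rot    : -3 -3 -96
drop   : -3 -3
+      : -6
12     : -6 12
-1     : -6 12 -1
dup    : -6 12 -1 -1
swap   : -6 12 -1 -1
rot    : -6 -1 -1 12

[-6, -1, -1, 12]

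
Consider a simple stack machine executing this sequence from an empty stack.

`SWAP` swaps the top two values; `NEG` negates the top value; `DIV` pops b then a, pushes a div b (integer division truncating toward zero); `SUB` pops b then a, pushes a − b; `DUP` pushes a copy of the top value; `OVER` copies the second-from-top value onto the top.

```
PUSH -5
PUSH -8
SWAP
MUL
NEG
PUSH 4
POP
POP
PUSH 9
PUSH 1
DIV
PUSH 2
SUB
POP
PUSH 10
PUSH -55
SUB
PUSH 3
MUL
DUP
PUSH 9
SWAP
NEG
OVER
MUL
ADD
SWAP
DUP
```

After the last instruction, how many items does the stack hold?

PUSH -5  → -5
PUSH -8  → -5 -8
SWAP     → -8 -5
MUL      → 40
NEG      → -40
PUSH 4   → -40 4
POP      → -40
POP      → (empty)
PUSH 9   → 9
PUSH 1   → 9 1
DIV      → 9
PUSH 2   → 9 2
SUB      → 7
POP      → (empty)
PUSH 10  → 10
PUSH -55 → 10 -55
SUB      → 65
PUSH 3   → 65 3
MUL      → 195
DUP      → 195 195
PUSH 9   → 195 195 9
SWAP     → 195 9 195
NEG      → 195 9 -195
OVER     → 195 9 -195 9
MUL      → 195 9 -1755
ADD      → 195 -1746
SWAP     → -1746 195
DUP      → -1746 195 195

3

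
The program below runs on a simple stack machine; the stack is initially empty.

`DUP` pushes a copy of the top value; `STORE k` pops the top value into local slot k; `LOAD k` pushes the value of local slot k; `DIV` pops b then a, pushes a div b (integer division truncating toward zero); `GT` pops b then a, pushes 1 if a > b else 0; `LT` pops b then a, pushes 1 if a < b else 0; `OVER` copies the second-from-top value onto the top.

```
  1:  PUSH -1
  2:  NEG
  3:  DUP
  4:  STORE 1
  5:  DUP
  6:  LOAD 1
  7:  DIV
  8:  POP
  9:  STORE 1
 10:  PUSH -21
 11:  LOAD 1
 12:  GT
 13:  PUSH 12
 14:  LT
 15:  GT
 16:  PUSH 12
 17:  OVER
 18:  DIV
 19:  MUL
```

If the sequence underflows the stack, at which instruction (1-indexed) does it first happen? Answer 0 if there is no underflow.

15

PUSH -1  -> -1
NEG      -> 1
DUP      -> 1 1
STORE 1  -> 1
DUP      -> 1 1
LOAD 1   -> 1 1 1
DIV      -> 1 1
POP      -> 1
STORE 1  -> (empty)
PUSH -21 -> -21
LOAD 1   -> -21 1
GT       -> 0
PUSH 12  -> 0 12
LT       -> 1
GT  — needs 2 operands, stack has 1 → underflow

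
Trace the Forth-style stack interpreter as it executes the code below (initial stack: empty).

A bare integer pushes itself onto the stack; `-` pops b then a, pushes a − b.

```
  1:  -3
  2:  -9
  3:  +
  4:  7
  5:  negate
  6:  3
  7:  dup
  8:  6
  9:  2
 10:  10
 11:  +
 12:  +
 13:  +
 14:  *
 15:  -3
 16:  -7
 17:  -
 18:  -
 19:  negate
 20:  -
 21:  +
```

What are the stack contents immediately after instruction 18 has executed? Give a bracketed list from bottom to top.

[-12, -7, 59]

-3     -> -3
-9     -> -3 -9
+      -> -12
7      -> -12 7
negate -> -12 -7
3      -> -12 -7 3
dup    -> -12 -7 3 3
6      -> -12 -7 3 3 6
2      -> -12 -7 3 3 6 2
10     -> -12 -7 3 3 6 2 10
+      -> -12 -7 3 3 6 12
+      -> -12 -7 3 3 18
+      -> -12 -7 3 21
*      -> -12 -7 63
-3     -> -12 -7 63 -3
-7     -> -12 -7 63 -3 -7
-      -> -12 -7 63 4
-      -> -12 -7 59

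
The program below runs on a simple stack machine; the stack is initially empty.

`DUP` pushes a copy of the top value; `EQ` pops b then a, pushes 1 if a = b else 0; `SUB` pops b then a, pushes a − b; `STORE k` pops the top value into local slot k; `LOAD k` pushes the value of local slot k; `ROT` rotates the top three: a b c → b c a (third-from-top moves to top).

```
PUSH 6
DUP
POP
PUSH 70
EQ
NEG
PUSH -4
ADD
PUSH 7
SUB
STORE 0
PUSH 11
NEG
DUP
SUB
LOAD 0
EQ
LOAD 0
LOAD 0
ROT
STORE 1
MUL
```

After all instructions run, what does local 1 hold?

PUSH 6  -> [6]
DUP     -> [6, 6]
POP     -> [6]
PUSH 70 -> [6, 70]
EQ      -> [0]
NEG     -> [0]
PUSH -4 -> [0, -4]
ADD     -> [-4]
PUSH 7  -> [-4, 7]
SUB     -> [-11]
STORE 0 -> []
PUSH 11 -> [11]
NEG     -> [-11]
DUP     -> [-11, -11]
SUB     -> [0]
LOAD 0  -> [0, -11]
EQ      -> [0]
LOAD 0  -> [0, -11]
LOAD 0  -> [0, -11, -11]
ROT     -> [-11, -11, 0]
STORE 1 -> [-11, -11]
MUL     -> [121]

0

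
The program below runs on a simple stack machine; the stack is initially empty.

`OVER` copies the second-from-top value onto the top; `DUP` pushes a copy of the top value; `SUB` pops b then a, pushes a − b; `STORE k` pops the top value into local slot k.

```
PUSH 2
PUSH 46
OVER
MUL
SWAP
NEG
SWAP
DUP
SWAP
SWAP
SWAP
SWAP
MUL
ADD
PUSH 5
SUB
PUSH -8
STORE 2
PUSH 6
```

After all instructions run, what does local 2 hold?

PUSH 2  -> [2]
PUSH 46 -> [2, 46]
OVER    -> [2, 46, 2]
MUL     -> [2, 92]
SWAP    -> [92, 2]
NEG     -> [92, -2]
SWAP    -> [-2, 92]
DUP     -> [-2, 92, 92]
SWAP    -> [-2, 92, 92]
SWAP    -> [-2, 92, 92]
SWAP    -> [-2, 92, 92]
SWAP    -> [-2, 92, 92]
MUL     -> [-2, 8464]
ADD     -> [8462]
PUSH 5  -> [8462, 5]
SUB     -> [8457]
PUSH -8 -> [8457, -8]
STORE 2 -> [8457]
PUSH 6  -> [8457, 6]

-8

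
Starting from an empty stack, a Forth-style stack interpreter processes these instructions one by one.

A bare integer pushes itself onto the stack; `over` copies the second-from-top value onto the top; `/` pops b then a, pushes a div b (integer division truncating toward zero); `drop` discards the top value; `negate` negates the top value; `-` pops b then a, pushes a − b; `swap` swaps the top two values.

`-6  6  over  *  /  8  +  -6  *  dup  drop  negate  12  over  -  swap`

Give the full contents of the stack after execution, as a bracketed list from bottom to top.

[-36, 48]

-6     -> -6
6      -> -6 6
over   -> -6 6 -6
*      -> -6 -36
/      -> 0
8      -> 0 8
+      -> 8
-6     -> 8 -6
*      -> -48
dup    -> -48 -48
drop   -> -48
negate -> 48
12     -> 48 12
over   -> 48 12 48
-      -> 48 -36
swap   -> -36 48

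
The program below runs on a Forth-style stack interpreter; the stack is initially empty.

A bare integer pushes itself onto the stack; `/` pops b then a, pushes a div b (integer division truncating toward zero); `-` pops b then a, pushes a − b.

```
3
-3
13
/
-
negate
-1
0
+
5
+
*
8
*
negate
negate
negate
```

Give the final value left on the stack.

96

3      : 3
-3     : 3 -3
13     : 3 -3 13
/      : 3 0
-      : 3
negate : -3
-1     : -3 -1
0      : -3 -1 0
+      : -3 -1
5      : -3 -1 5
+      : -3 4
*      : -12
8      : -12 8
*      : -96
negate : 96
negate : -96
negate : 96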